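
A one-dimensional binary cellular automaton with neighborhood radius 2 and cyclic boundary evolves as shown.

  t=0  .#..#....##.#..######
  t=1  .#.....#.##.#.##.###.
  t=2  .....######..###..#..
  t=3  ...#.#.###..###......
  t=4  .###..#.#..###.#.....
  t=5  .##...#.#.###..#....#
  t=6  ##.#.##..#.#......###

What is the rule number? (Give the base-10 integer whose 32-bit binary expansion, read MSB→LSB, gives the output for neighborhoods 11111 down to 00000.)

3243796710

  [31] ##### => #  t=0,i=17
  [30] ####. => #  t=0,i=19
  [29] ###.# => .  t=0,i=20
  [28] ###.. => .  t=1,i=19
  [27] ##.## => .  t=1,i=16
  [26] ##.#. => .  t=0,i=0
  [25] ##..# => .  t=1,i=20
  [24] ##... => #  t=3,i=15
  [23] #.### => .  t=1,i=17
  [22] #.##. => #  t=1,i=9
  [21] #.#.# => .  t=1,i=12
  [20] #.#.. => #  t=0,i=1
  [19] #..## => #  t=0,i=14
  [18] #..#. => .  t=0,i=3
  [17] #...# => .  t=5,i=4
  [16] #.... => .  t=0,i=6
  [15] .#### => .  t=0,i=16
  [14] .###. => #  t=1,i=18
  [13] .##.# => #  t=0,i=10
  [12] .##.. => .  t=5,i=2
  [11] .#.## => #  t=1,i=8
  [10] .#.#. => .  t=3,i=4
  [9] .#..# => .  t=0,i=2
  [8] .#... => .  t=0,i=5
  [7] ..### => #  t=0,i=15
  [6] ..##. => #  t=0,i=9
  [5] ..#.# => #  t=1,i=7
  [4] ..#.. => .  t=0,i=4
  [3] ...## => .  t=0,i=8
  [2] ...#. => #  t=1,i=6
  [1] ....# => #  t=0,i=7
  [0] ..... => .  t=1,i=4
  bits 11000001010110000110100011100110 = 3243796710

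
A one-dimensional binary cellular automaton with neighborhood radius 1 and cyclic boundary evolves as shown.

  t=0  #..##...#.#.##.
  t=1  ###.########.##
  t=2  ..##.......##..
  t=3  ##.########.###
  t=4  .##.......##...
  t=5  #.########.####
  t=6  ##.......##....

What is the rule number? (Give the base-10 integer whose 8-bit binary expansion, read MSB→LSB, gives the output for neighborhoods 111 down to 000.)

  [7] ### => .  t=1,i=0
  [6] ##. => #  t=0,i=4
  [5] #.# => #  t=0,i=9
  [4] #.. => #  t=0,i=1
  [3] .## => .  t=0,i=3
  [2] .#. => #  t=0,i=0
  [1] ..# => #  t=0,i=2
  [0] ... => #  t=0,i=6
  bits 01110111 = 119

119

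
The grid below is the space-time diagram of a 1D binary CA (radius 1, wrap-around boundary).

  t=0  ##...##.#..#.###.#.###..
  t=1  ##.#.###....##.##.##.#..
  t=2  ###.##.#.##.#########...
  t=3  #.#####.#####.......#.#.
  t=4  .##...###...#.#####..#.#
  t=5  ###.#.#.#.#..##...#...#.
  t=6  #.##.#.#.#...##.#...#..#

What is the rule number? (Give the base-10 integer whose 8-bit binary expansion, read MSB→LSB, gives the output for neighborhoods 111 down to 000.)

105

  ###|.  b7=0 t=0,i=14
  ##.|#  b6=1 t=0,i=1
  #.#|#  b5=1 t=0,i=7
  #..|.  b4=0 t=0,i=2
  .##|#  b3=1 t=0,i=0
  .#.|.  b2=0 t=0,i=8
  ..#|.  b1=0 t=0,i=4
  ...|#  b0=1 t=0,i=3
  bits 01101001 = 105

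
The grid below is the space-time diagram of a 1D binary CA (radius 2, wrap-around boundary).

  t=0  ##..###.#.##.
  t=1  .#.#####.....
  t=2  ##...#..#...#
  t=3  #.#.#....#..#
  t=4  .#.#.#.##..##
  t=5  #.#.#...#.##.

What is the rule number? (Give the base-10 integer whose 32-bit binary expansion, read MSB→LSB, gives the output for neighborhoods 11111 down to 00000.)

  ##### -> #   bit 31 = 1  t=1,i=5
  ####. -> .   bit 30 = 0  t=1,i=6
  ###.# -> #   bit 29 = 1  t=0,i=6
  ###.. -> .   bit 28 = 0  t=1,i=7
  ##.## -> .   bit 27 = 0  t=0,i=12
  ##.#. -> #   bit 26 = 1  t=0,i=7
  ##..# -> .   bit 25 = 0  t=0,i=2
  ##... -> #   bit 24 = 1  t=1,i=8
  #.### -> .   bit 23 = 0  t=1,i=3
  #.##. -> .   bit 22 = 0  t=0,i=0
  #.#.# -> .   bit 21 = 0  t=0,i=8
  #.#.. -> .   bit 20 = 0  t=3,i=4
  #..## -> #   bit 19 = 1  t=0,i=3
  #..#. -> .   bit 18 = 0  t=2,i=7
  #...# -> .   bit 17 = 0  t=2,i=3
  #.... -> .   bit 16 = 0  t=1,i=9
  .#### -> .   bit 15 = 0  t=1,i=4
  .###. -> #   bit 14 = 1  t=0,i=5
  .##.# -> .   bit 13 = 0  t=0,i=11
  .##.. -> #   bit 12 = 1  t=0,i=1
  .#.## -> .   bit 11 = 0  t=0,i=9
  .#.#. -> #   bit 10 = 1  t=3,i=3
  .#..# -> .   bit 9 = 0  t=2,i=6
  .#... -> #   bit 8 = 1  t=2,i=9
  ..### -> #   bit 7 = 1  t=0,i=4
  ..##. -> #   bit 6 = 1  t=3,i=12
  ..#.# -> #   bit 5 = 1  t=1,i=1
  ..#.. -> .   bit 4 = 0  t=2,i=5
  ...## -> .   bit 3 = 0  t=2,i=11
  ...#. -> #   bit 2 = 1  t=1,i=0
  ....# -> #   bit 1 = 1  t=1,i=12
  ..... -> .   bit 0 = 0  t=1,i=10
  bits 10100101000010000101010111100110 = 2768786918

2768786918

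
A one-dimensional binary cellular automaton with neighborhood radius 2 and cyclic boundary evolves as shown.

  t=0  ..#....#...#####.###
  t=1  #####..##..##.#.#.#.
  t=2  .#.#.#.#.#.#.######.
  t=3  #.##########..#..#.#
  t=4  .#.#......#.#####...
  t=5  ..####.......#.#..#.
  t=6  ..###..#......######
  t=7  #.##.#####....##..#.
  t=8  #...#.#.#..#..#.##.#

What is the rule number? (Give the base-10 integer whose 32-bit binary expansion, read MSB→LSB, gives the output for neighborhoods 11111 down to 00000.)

  [31] ##### => .  t=0,i=13
  [30] ####. => #  t=0,i=14
  [29] ###.# => .  t=0,i=15
  [28] ###.. => .  t=0,i=19
  [27] ##.## => #  t=0,i=16
  [26] ##.#. => #  t=1,i=13
  [25] ##..# => #  t=0,i=0
  [24] ##... => .  t=4,i=17
  [23] #.### => .  t=0,i=17
  [22] #.##. => .  t=3,i=19
  [21] #.#.# => #  t=1,i=14
  [20] #.#.. => #  t=4,i=3
  [19] #..## => .  t=1,i=6
  [18] #..#. => #  t=0,i=1
  [17] #...# => .  t=0,i=9
  [16] #.... => #  t=0,i=4
  [15] .#### => #  t=0,i=12
  [14] .###. => #  t=0,i=18
  [13] .##.# => .  t=1,i=12
  [12] .##.. => .  t=1,i=8
  [11] .#.## => .  t=1,i=19
  [10] .#.#. => #  t=1,i=15
  [9] .#..# => #  t=3,i=15
  [8] .#... => #  t=0,i=3
  [7] ..### => #  t=0,i=11
  [6] ..##. => #  t=1,i=7
  [5] ..#.# => .  t=2,i=1
  [4] ..#.. => #  t=0,i=2
  [3] ...## => .  t=0,i=10
  [2] ...#. => .  t=0,i=6
  [1] ....# => .  t=0,i=5
  [0] ..... => .  t=4,i=6
  bits 01001110001101011100011111010000 = 1312147408

1312147408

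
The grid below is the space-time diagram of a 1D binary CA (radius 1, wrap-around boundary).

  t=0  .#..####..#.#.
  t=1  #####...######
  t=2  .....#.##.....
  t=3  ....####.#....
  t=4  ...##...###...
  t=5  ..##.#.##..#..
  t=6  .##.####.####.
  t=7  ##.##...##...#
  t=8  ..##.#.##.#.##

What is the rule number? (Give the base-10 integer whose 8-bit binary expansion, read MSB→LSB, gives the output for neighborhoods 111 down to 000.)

  [7] ### => .  t=0,i=5
  [6] ##. => .  t=0,i=7
  [5] #.# => #  t=0,i=11
  [4] #.. => #  t=0,i=2
  [3] .## => #  t=0,i=4
  [2] .#. => #  t=0,i=1
  [1] ..# => #  t=0,i=0
  [0] ... => .  t=1,i=6
  bits 00111110 = 62

62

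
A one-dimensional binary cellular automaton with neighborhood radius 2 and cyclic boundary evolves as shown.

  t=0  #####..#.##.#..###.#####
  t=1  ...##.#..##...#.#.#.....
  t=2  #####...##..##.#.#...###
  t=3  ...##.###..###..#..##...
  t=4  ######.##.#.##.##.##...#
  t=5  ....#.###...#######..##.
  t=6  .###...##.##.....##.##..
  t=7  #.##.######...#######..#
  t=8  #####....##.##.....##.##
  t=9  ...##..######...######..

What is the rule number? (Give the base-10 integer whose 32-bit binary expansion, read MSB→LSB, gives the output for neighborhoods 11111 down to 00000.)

  nb #####: next=.  (t=0,i=0, bit31=0)
  nb ####.: next=#  (t=0,i=3, bit30=1)
  nb ###.#: next=.  (t=0,i=17, bit29=0)
  nb ###..: next=#  (t=0,i=4, bit28=1)
  nb ##.##: next=#  (t=0,i=18, bit27=1)
  nb ##.#.: next=.  (t=0,i=11, bit26=0)
  nb ##..#: next=.  (t=0,i=5, bit25=0)
  nb ##...: next=.  (t=1,i=11, bit24=0)
  nb #.###: next=.  (t=0,i=19, bit23=0)
  nb #.##.: next=#  (t=0,i=9, bit22=1)
  nb #.#.#: next=.  (t=1,i=16, bit21=0)
  nb #.#..: next=.  (t=0,i=12, bit20=0)
  nb #..##: next=#  (t=0,i=14, bit19=1)
  nb #..#.: next=#  (t=0,i=6, bit18=1)
  nb #...#: next=#  (t=1,i=12, bit17=1)
  nb #....: next=.  (t=1,i=20, bit16=0)
  nb .####: next=.  (t=0,i=20, bit15=0)
  nb .###.: next=#  (t=0,i=16, bit14=1)
  nb .##.#: next=#  (t=0,i=10, bit13=1)
  nb .##..: next=.  (t=1,i=10, bit12=0)
  nb .#.##: next=.  (t=0,i=8, bit11=0)
  nb .#.#.: next=#  (t=1,i=15, bit10=1)
  nb .#..#: next=.  (t=0,i=13, bit9=0)
  nb .#...: next=.  (t=1,i=19, bit8=0)
  nb ..###: next=.  (t=0,i=15, bit7=0)
  nb ..##.: next=#  (t=1,i=3, bit6=1)
  nb ..#.#: next=.  (t=0,i=7, bit5=0)
  nb ..#..: next=#  (t=3,i=16, bit4=1)
  nb ...##: next=#  (t=1,i=2, bit3=1)
  nb ...#.: next=#  (t=1,i=13, bit2=1)
  nb ....#: next=#  (t=1,i=1, bit1=1)
  nb .....: next=#  (t=1,i=0, bit0=1)
  bits 01011000010011100110010001011111 = 1481532511

1481532511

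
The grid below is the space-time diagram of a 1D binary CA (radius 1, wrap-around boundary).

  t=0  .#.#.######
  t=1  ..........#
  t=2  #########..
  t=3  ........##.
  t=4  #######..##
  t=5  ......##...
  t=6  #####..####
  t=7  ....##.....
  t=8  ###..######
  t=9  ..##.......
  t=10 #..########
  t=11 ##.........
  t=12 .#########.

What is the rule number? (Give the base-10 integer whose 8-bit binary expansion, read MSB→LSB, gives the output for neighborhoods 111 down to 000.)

81

  ### -> .   bit 7 = 0  t=0,i=6
  ##. -> #   bit 6 = 1  t=0,i=10
  #.# -> .   bit 5 = 0  t=0,i=0
  #.. -> #   bit 4 = 1  t=1,i=0
  .## -> .   bit 3 = 0  t=0,i=5
  .#. -> .   bit 2 = 0  t=0,i=1
  ..# -> .   bit 1 = 0  t=1,i=9
  ... -> #   bit 0 = 1  t=1,i=1
  bits 01010001 = 81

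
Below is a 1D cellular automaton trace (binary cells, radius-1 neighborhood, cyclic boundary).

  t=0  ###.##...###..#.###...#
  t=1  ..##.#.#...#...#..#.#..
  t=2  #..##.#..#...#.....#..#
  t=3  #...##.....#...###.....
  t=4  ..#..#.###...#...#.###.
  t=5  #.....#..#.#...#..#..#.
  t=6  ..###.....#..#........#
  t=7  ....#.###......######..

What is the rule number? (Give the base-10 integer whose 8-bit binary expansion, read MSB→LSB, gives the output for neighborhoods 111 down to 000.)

  ### -> .   bit 7 = 0  t=0,i=0
  ##. -> #   bit 6 = 1  t=0,i=2
  #.# -> #   bit 5 = 1  t=0,i=3
  #.. -> .   bit 4 = 0  t=0,i=6
  .## -> .   bit 3 = 0  t=0,i=4
  .#. -> .   bit 2 = 0  t=0,i=14
  ..# -> .   bit 1 = 0  t=0,i=8
  ... -> #   bit 0 = 1  t=0,i=7
  bits 01100001 = 97

97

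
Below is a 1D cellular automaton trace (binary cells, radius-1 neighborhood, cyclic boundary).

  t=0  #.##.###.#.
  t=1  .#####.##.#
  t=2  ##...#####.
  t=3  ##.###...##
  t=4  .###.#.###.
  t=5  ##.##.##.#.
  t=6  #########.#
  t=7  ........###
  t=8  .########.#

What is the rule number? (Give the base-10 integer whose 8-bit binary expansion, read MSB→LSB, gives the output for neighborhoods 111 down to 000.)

  ###|.  b7=0 t=0,i=6
  ##.|#  b6=1 t=0,i=3
  #.#|#  b5=1 t=0,i=1
  #..|.  b4=0 t=2,i=2
  .##|#  b3=1 t=0,i=2
  .#.|.  b2=0 t=0,i=0
  ..#|#  b1=1 t=2,i=4
  ...|#  b0=1 t=2,i=3
  bits 01101011 = 107

107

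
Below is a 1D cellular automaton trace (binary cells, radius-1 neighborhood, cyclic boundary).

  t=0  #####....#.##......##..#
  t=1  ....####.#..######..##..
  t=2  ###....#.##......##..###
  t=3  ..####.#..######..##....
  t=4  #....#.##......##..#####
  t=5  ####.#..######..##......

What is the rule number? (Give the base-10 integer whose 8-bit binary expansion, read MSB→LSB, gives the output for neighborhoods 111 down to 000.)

  ###|.  b7=0 t=0,i=0
  ##.|#  b6=1 t=0,i=4
  #.#|.  b5=0 t=0,i=10
  #..|#  b4=1 t=0,i=5
  .##|.  b3=0 t=0,i=11
  .#.|#  b2=1 t=0,i=9
  ..#|.  b1=0 t=0,i=8
  ...|#  b0=1 t=0,i=6
  bits 01010101 = 85

85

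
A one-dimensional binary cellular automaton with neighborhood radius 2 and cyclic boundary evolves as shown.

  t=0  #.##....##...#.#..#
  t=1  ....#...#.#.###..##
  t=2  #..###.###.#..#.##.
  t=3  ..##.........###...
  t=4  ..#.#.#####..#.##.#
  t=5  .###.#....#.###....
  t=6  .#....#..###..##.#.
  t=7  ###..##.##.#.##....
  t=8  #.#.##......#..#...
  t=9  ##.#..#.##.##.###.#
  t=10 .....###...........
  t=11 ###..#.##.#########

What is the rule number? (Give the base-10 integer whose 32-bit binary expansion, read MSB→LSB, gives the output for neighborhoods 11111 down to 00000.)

286002677

  nb #####: next=.  (t=4,i=8, bit31=0)
  nb ####.: next=.  (t=4,i=9, bit30=0)
  nb ###.#: next=.  (t=2,i=5, bit29=0)
  nb ###..: next=#  (t=1,i=14, bit28=1)
  nb ##.##: next=.  (t=0,i=1, bit27=0)
  nb ##.#.: next=.  (t=2,i=10, bit26=0)
  nb ##..#: next=.  (t=1,i=15, bit25=0)
  nb ##...: next=#  (t=0,i=4, bit24=1)
  nb #.###: next=.  (t=1,i=12, bit23=0)
  nb #.##.: next=.  (t=0,i=2, bit22=0)
  nb #.#.#: next=.  (t=1,i=10, bit21=0)
  nb #.#..: next=.  (t=0,i=15, bit20=0)
  nb #..##: next=#  (t=0,i=17, bit19=1)
  nb #..#.: next=#  (t=2,i=13, bit18=1)
  nb #...#: next=.  (t=0,i=11, bit17=0)
  nb #....: next=.  (t=0,i=5, bit16=0)
  nb .####: next=.  (t=4,i=7, bit15=0)
  nb .###.: next=.  (t=1,i=13, bit14=0)
  nb .##.#: next=.  (t=0,i=0, bit13=0)
  nb .##..: next=.  (t=0,i=3, bit12=0)
  nb .#.##: next=#  (t=1,i=11, bit11=1)
  nb .#.#.: next=#  (t=0,i=14, bit10=1)
  nb .#..#: next=.  (t=0,i=16, bit9=0)
  nb .#...: next=#  (t=1,i=5, bit8=1)
  nb ..###: next=#  (t=2,i=3, bit7=1)
  nb ..##.: next=#  (t=0,i=8, bit6=1)
  nb ..#.#: next=#  (t=0,i=13, bit5=1)
  nb ..#..: next=#  (t=1,i=4, bit4=1)
  nb ...##: next=.  (t=0,i=7, bit3=0)
  nb ...#.: next=#  (t=0,i=12, bit2=1)
  nb ....#: next=.  (t=0,i=6, bit1=0)
  nb .....: next=#  (t=3,i=6, bit0=1)
  bits 00010001000011000000110111110101 = 286002677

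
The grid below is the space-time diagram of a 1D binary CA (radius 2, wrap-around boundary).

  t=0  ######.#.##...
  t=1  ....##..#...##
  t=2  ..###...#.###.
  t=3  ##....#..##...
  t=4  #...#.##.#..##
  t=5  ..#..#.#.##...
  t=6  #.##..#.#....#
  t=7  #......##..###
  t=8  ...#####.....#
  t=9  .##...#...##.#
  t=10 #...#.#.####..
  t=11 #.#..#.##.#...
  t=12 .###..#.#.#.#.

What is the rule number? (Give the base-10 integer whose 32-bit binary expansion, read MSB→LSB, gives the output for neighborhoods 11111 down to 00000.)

1620192859

  #####|.  b31=0 t=0,i=2
  ####.|#  b30=1 t=0,i=4
  ###.#|#  b29=1 t=0,i=5
  ###..|.  b28=0 t=2,i=4
  ##.##|.  b27=0 t=6,i=1
  ##.#.|.  b26=0 t=0,i=6
  ##..#|.  b25=0 t=1,i=6
  ##...|.  b24=0 t=0,i=11
  #.###|#  b23=1 t=2,i=10
  #.##.|.  b22=0 t=0,i=9
  #.#.#|.  b21=0 t=0,i=7
  #.#..|#  b20=1 t=4,i=9
  #..##|.  b19=0 t=3,i=8
  #..#.|.  b18=0 t=1,i=7
  #...#|#  b17=1 t=0,i=12
  #....|.  b16=0 t=1,i=1
  .####|.  b15=0 t=0,i=1
  .###.|.  b14=0 t=2,i=3
  .##.#|#  b13=1 t=4,i=7
  .##..|.  b12=0 t=0,i=10
  .#.##|#  b11=1 t=0,i=8
  .#.#.|#  b10=1 t=5,i=6
  .#..#|#  b9=1 t=3,i=7
  .#...|.  b8=0 t=1,i=9
  ..###|.  b7=0 t=0,i=0
  ..##.|#  b6=1 t=1,i=4
  ..#.#|.  b5=0 t=2,i=8
  ..#..|#  b4=1 t=1,i=8
  ...##|#  b3=1 t=0,i=13
  ...#.|.  b2=0 t=2,i=7
  ....#|#  b1=1 t=1,i=2
  .....|#  b0=1 t=5,i=13
  bits 01100000100100100010111001011011 = 1620192859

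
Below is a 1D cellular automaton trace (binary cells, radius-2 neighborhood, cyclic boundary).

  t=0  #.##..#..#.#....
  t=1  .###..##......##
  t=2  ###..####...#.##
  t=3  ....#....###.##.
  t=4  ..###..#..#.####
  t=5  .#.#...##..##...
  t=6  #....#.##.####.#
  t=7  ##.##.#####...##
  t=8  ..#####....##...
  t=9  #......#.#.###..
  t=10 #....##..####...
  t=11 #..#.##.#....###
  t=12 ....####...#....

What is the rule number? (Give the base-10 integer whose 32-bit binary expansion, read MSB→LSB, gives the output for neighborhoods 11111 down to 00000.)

  #####|.  b31=0 t=2,i=0
  ####.|.  b30=0 t=2,i=1
  ###.#|.  b29=0 t=3,i=11
  ###..|.  b28=0 t=1,i=3
  ##.##|#  b27=1 t=1,i=0
  ##.#.|#  b26=1 t=11,i=7
  ##..#|.  b25=0 t=0,i=4
  ##...|#  b24=1 t=1,i=8
  #.###|#  b23=1 t=1,i=1
  #.##.|#  b22=1 t=0,i=2
  #.#.#|#  b21=1 t=9,i=9
  #.#..|.  b20=0 t=0,i=11
  #..##|#  b19=1 t=1,i=5
  #..#.|.  b18=0 t=0,i=5
  #...#|#  b17=1 t=2,i=10
  #....|.  b16=0 t=0,i=13
  .####|.  b15=0 t=2,i=6
  .###.|#  b14=1 t=1,i=2
  .##.#|#  b13=1 t=1,i=15
  .##..|#  b12=1 t=0,i=3
  .#.##|#  b11=1 t=0,i=1
  .#.#.|.  b10=0 t=0,i=10
  .#..#|#  b9=1 t=0,i=7
  .#...|.  b8=0 t=0,i=12
  ..###|.  b7=0 t=2,i=5
  ..##.|#  b6=1 t=1,i=6
  ..#.#|.  b5=0 t=0,i=0
  ..#..|#  b4=1 t=0,i=6
  ...##|.  b3=0 t=1,i=13
  ...#.|#  b2=1 t=0,i=15
  ....#|#  b1=1 t=0,i=14
  .....|.  b0=0 t=1,i=10
  bits 00001101111010100111101001010110 = 233470550

233470550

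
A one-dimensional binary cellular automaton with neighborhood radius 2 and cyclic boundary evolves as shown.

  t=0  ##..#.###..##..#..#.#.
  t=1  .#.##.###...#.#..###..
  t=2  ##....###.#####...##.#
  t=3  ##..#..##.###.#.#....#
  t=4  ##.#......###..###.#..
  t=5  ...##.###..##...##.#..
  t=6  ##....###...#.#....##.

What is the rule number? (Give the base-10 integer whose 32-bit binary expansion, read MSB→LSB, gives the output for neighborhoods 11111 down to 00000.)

  #####|#  b31=1 t=2,i=12
  ####.|.  b30=0 t=2,i=13
  ###.#|#  b29=1 t=2,i=8
  ###..|#  b28=1 t=0,i=8
  ##.##|.  b27=0 t=1,i=5
  ##.#.|.  b26=0 t=3,i=13
  ##..#|.  b25=0 t=0,i=2
  ##...|.  b24=0 t=1,i=9
  #.###|#  b23=1 t=0,i=6
  #.##.|.  b22=0 t=0,i=0
  #.#.#|.  b21=0 t=0,i=20
  #.#..|#  b20=1 t=1,i=14
  #..##|.  b19=0 t=0,i=10
  #..#.|#  b18=1 t=0,i=3
  #...#|#  b17=1 t=1,i=10
  #....|.  b16=0 t=2,i=3
  .####|#  b15=1 t=2,i=11
  .###.|#  b14=1 t=0,i=7
  .##.#|.  b13=0 t=1,i=4
  .##..|#  b12=1 t=0,i=1
  .#.##|.  b11=0 t=0,i=5
  .#.#.|#  b10=1 t=0,i=19
  .#..#|.  b9=0 t=0,i=16
  .#...|#  b8=1 t=3,i=17
  ..###|.  b7=0 t=1,i=17
  ..##.|.  b6=0 t=0,i=11
  ..#.#|#  b5=1 t=0,i=4
  ..#..|.  b4=0 t=0,i=15
  ...##|.  b3=0 t=2,i=5
  ...#.|#  b2=1 t=1,i=0
  ....#|#  b1=1 t=2,i=4
  .....|#  b0=1 t=4,i=6
  bits 10110000100101101101010100100111 = 2962674983

2962674983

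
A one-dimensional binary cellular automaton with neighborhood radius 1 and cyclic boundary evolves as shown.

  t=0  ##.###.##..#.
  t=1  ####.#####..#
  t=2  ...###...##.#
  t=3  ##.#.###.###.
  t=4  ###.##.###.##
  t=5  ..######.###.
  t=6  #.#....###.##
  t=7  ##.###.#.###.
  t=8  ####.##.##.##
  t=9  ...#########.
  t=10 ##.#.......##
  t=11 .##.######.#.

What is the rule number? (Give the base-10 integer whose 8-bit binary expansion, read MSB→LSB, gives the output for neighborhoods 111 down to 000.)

121

  [7] ### => .  t=0,i=4
  [6] ##. => #  t=0,i=1
  [5] #.# => #  t=0,i=2
  [4] #.. => #  t=0,i=9
  [3] .## => #  t=0,i=0
  [2] .#. => .  t=0,i=11
  [1] ..# => .  t=0,i=10
  [0] ... => #  t=2,i=1
  bits 01111001 = 121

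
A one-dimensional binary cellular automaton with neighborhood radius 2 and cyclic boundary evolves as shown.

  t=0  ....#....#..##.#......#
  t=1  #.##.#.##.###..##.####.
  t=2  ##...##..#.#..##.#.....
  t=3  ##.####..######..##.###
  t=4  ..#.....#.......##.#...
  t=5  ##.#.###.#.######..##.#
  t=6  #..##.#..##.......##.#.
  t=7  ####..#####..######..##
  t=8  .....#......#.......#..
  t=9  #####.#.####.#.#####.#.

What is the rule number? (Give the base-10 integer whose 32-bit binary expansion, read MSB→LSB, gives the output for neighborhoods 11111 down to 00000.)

138043247

  nb #####: next=.  (t=3,i=11, bit31=0)
  nb ####.: next=.  (t=1,i=20, bit30=0)
  nb ###.#: next=.  (t=1,i=21, bit29=0)
  nb ###..: next=.  (t=1,i=12, bit28=0)
  nb ##.##: next=#  (t=1,i=9, bit27=1)
  nb ##.#.: next=.  (t=0,i=14, bit26=0)
  nb ##..#: next=.  (t=1,i=13, bit25=0)
  nb ##...: next=.  (t=2,i=2, bit24=0)
  nb #.###: next=.  (t=1,i=10, bit23=0)
  nb #.##.: next=.  (t=1,i=2, bit22=0)
  nb #.#.#: next=#  (t=1,i=0, bit21=1)
  nb #.#..: next=#  (t=0,i=15, bit20=1)
  nb #..##: next=#  (t=0,i=11, bit19=1)
  nb #..#.: next=.  (t=2,i=8, bit18=0)
  nb #...#: next=#  (t=2,i=3, bit17=1)
  nb #....: next=.  (t=0,i=1, bit16=0)
  nb .####: next=.  (t=1,i=19, bit15=0)
  nb .###.: next=#  (t=1,i=11, bit14=1)
  nb .##.#: next=.  (t=0,i=13, bit13=0)
  nb .##..: next=#  (t=2,i=1, bit12=1)
  nb .#.##: next=#  (t=1,i=1, bit11=1)
  nb .#.#.: next=#  (t=2,i=10, bit10=1)
  nb .#..#: next=#  (t=0,i=10, bit9=1)
  nb .#...: next=#  (t=0,i=0, bit8=1)
  nb ..###: next=.  (t=3,i=9, bit7=0)
  nb ..##.: next=#  (t=0,i=12, bit6=1)
  nb ..#.#: next=#  (t=2,i=9, bit5=1)
  nb ..#..: next=.  (t=0,i=4, bit4=0)
  nb ...##: next=#  (t=2,i=4, bit3=1)
  nb ...#.: next=#  (t=0,i=3, bit2=1)
  nb ....#: next=#  (t=0,i=2, bit1=1)
  nb .....: next=#  (t=0,i=18, bit0=1)
  bits 00001000001110100101111101101111 = 138043247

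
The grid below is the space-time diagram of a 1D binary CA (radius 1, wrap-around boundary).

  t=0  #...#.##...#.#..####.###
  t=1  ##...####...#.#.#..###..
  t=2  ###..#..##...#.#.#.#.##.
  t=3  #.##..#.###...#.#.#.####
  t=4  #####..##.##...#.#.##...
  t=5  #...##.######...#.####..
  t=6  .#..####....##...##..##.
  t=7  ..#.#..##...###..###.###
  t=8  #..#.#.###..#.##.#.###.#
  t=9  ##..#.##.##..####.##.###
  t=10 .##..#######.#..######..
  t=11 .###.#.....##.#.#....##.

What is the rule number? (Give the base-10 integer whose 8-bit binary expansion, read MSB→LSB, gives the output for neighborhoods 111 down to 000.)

  ###|.  b7=0 t=0,i=17
  ##.|#  b6=1 t=0,i=0
  #.#|#  b5=1 t=0,i=5
  #..|#  b4=1 t=0,i=1
  .##|#  b3=1 t=0,i=6
  .#.|.  b2=0 t=0,i=4
  ..#|.  b1=0 t=0,i=3
  ...|.  b0=0 t=0,i=2
  bits 01111000 = 120

120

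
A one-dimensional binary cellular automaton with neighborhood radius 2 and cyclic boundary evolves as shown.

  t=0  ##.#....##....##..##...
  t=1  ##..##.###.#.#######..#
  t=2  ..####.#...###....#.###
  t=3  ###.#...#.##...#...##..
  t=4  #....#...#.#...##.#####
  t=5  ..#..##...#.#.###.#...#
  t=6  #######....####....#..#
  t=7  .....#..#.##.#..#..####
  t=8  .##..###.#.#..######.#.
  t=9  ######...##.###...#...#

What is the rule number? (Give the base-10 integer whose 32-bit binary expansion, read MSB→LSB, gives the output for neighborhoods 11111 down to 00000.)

  nb #####: next=.  (t=1,i=15, bit31=0)
  nb ####.: next=#  (t=1,i=18, bit30=1)
  nb ###.#: next=.  (t=1,i=9, bit29=0)
  nb ###..: next=.  (t=1,i=1, bit28=0)
  nb ##.##: next=.  (t=1,i=6, bit27=0)
  nb ##.#.: next=.  (t=0,i=2, bit26=0)
  nb ##..#: next=#  (t=0,i=16, bit25=1)
  nb ##...: next=.  (t=0,i=10, bit24=0)
  nb #.###: next=#  (t=1,i=7, bit23=1)
  nb #.##.: next=.  (t=3,i=10, bit22=0)
  nb #.#.#: next=#  (t=1,i=11, bit21=1)
  nb #.#..: next=.  (t=0,i=3, bit20=0)
  nb #..##: next=#  (t=0,i=17, bit19=1)
  nb #..#.: next=#  (t=5,i=1, bit18=1)
  nb #...#: next=.  (t=0,i=21, bit17=0)
  nb #....: next=#  (t=0,i=5, bit16=1)
  nb .####: next=.  (t=1,i=14, bit15=0)
  nb .###.: next=.  (t=1,i=0, bit14=0)
  nb .##.#: next=#  (t=0,i=1, bit13=1)
  nb .##..: next=#  (t=0,i=9, bit12=1)
  nb .#.##: next=#  (t=1,i=12, bit11=1)
  nb .#.#.: next=#  (t=4,i=10, bit10=1)
  nb .#..#: next=#  (t=5,i=0, bit9=1)
  nb .#...: next=#  (t=0,i=4, bit8=1)
  nb ..###: next=#  (t=1,i=22, bit7=1)
  nb ..##.: next=#  (t=0,i=0, bit6=1)
  nb ..#.#: next=.  (t=2,i=18, bit5=0)
  nb ..#..: next=#  (t=3,i=15, bit4=1)
  nb ...##: next=#  (t=0,i=7, bit3=1)
  nb ...#.: next=.  (t=2,i=17, bit2=0)
  nb ....#: next=.  (t=0,i=6, bit1=0)
  nb .....: next=#  (t=7,i=2, bit0=1)
  bits 01000010101011010011111111011001 = 1118650329

1118650329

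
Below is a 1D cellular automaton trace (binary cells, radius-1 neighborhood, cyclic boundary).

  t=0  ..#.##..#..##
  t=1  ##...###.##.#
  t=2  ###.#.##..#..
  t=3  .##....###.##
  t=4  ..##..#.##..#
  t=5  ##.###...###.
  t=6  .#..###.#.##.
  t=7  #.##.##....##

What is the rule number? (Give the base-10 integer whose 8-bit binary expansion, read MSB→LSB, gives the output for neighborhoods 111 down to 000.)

  nb ###: next=#  (t=1,i=0, bit7=1)
  nb ##.: next=#  (t=0,i=5, bit6=1)
  nb #.#: next=.  (t=0,i=3, bit5=0)
  nb #..: next=#  (t=0,i=0, bit4=1)
  nb .##: next=.  (t=0,i=4, bit3=0)
  nb .#.: next=.  (t=0,i=2, bit2=0)
  nb ..#: next=#  (t=0,i=1, bit1=1)
  nb ...: next=.  (t=1,i=3, bit0=0)
  bits 11010010 = 210

210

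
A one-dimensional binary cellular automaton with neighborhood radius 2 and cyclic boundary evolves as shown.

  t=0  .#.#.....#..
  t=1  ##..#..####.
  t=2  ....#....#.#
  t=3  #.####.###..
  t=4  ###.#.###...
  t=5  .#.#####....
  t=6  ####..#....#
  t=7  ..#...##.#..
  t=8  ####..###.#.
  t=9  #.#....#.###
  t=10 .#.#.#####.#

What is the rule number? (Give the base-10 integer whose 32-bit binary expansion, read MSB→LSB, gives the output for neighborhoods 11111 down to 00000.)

  #####|.  b31=0 t=5,i=5
  ####.|#  b30=1 t=1,i=9
  ###.#|.  b29=0 t=1,i=10
  ###..|.  b28=0 t=3,i=9
  ##.##|#  b27=1 t=1,i=11
  ##.#.|#  b26=1 t=4,i=3
  ##..#|.  b25=0 t=1,i=2
  ##...|.  b24=0 t=4,i=9
  #.###|#  b23=1 t=3,i=2
  #.##.|.  b22=0 t=1,i=0
  #.#.#|#  b21=1 t=4,i=4
  #.#..|.  b20=0 t=0,i=3
  #..##|.  b19=0 t=1,i=6
  #..#.|.  b18=0 t=1,i=3
  #...#|.  b17=0 t=0,i=11
  #....|.  b16=0 t=0,i=5
  .####|.  b15=0 t=1,i=8
  .###.|#  b14=1 t=3,i=8
  .##.#|#  b13=1 t=7,i=7
  .##..|.  b12=0 t=1,i=1
  .#.##|#  b11=1 t=3,i=1
  .#.#.|.  b10=0 t=0,i=2
  .#..#|.  b9=0 t=1,i=5
  .#...|#  b8=1 t=0,i=4
  ..###|.  b7=0 t=1,i=7
  ..##.|#  b6=1 t=7,i=6
  ..#.#|#  b5=1 t=0,i=1
  ..#..|#  b4=1 t=0,i=9
  ...##|.  b3=0 t=4,i=11
  ...#.|#  b2=1 t=0,i=0
  ....#|#  b1=1 t=0,i=7
  .....|.  b0=0 t=0,i=6
  bits 01001100101000000110100101110110 = 1285581174

1285581174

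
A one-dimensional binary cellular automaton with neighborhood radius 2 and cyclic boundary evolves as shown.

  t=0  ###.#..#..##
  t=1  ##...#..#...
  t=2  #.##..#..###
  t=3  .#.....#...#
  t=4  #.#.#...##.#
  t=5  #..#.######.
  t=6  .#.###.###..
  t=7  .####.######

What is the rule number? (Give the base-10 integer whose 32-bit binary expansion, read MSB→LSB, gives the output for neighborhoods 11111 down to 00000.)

  #####|#  b31=1 t=0,i=0
  ####.|#  b30=1 t=0,i=1
  ###.#|.  b29=0 t=0,i=2
  ###..|#  b28=1 t=6,i=9
  ##.##|#  b27=1 t=2,i=1
  ##.#.|.  b26=0 t=0,i=3
  ##..#|.  b25=0 t=2,i=4
  ##...|#  b24=1 t=1,i=2
  #.###|#  b23=1 t=5,i=5
  #.##.|.  b22=0 t=2,i=2
  #.#.#|.  b21=0 t=4,i=2
  #.#..|.  b20=0 t=0,i=4
  #..##|.  b19=0 t=0,i=9
  #..#.|.  b18=0 t=0,i=6
  #...#|#  b17=1 t=1,i=3
  #....|.  b16=0 t=3,i=3
  .####|.  b15=0 t=0,i=11
  .###.|#  b14=1 t=6,i=4
  .##.#|#  b13=1 t=4,i=0
  .##..|.  b12=0 t=1,i=1
  .#.##|#  b11=1 t=5,i=4
  .#.#.|#  b10=1 t=3,i=0
  .#..#|#  b9=1 t=0,i=5
  .#...|#  b8=1 t=1,i=9
  ..###|.  b7=0 t=0,i=10
  ..##.|#  b6=1 t=1,i=0
  ..#.#|#  b5=1 t=3,i=11
  ..#..|.  b4=0 t=0,i=7
  ...##|#  b3=1 t=1,i=11
  ...#.|.  b2=0 t=1,i=4
  ....#|.  b1=0 t=3,i=5
  .....|#  b0=1 t=3,i=4
  bits 11011001100000100110111101101001 = 3649204073

3649204073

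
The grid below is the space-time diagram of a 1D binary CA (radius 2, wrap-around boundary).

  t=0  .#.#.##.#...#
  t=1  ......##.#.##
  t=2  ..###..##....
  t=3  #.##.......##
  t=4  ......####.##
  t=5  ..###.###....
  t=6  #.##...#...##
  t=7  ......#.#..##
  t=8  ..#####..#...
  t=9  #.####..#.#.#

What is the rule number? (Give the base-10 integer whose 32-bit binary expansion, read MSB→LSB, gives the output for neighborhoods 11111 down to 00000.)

  nb #####: next=#  (t=8,i=4, bit31=1)
  nb ####.: next=#  (t=4,i=8, bit30=1)
  nb ###.#: next=.  (t=3,i=0, bit29=0)
  nb ###..: next=.  (t=2,i=4, bit28=0)
  nb ##.##: next=.  (t=3,i=1, bit27=0)
  nb ##.#.: next=#  (t=0,i=7, bit26=1)
  nb ##..#: next=.  (t=2,i=5, bit25=0)
  nb ##...: next=.  (t=1,i=0, bit24=0)
  nb #.###: next=.  (t=5,i=6, bit23=0)
  nb #.##.: next=.  (t=0,i=5, bit22=0)
  nb #.#.#: next=.  (t=0,i=1, bit21=0)
  nb #.#..: next=.  (t=0,i=8, bit20=0)
  nb #..##: next=.  (t=2,i=6, bit19=0)
  nb #..#.: next=#  (t=8,i=8, bit18=1)
  nb #...#: next=.  (t=0,i=10, bit17=0)
  nb #....: next=.  (t=1,i=1, bit16=0)
  nb .####: next=#  (t=4,i=7, bit15=1)
  nb .###.: next=#  (t=2,i=3, bit14=1)
  nb .##.#: next=#  (t=0,i=6, bit13=1)
  nb .##..: next=.  (t=1,i=12, bit12=0)
  nb .#.##: next=.  (t=0,i=4, bit11=0)
  nb .#.#.: next=.  (t=0,i=0, bit10=0)
  nb .#..#: next=#  (t=7,i=9, bit9=1)
  nb .#...: next=#  (t=0,i=9, bit8=1)
  nb ..###: next=#  (t=2,i=2, bit7=1)
  nb ..##.: next=.  (t=1,i=6, bit6=0)
  nb ..#.#: next=#  (t=0,i=12, bit5=1)
  nb ..#..: next=.  (t=6,i=7, bit4=0)
  nb ...##: next=.  (t=1,i=5, bit3=0)
  nb ...#.: next=#  (t=0,i=11, bit2=1)
  nb ....#: next=#  (t=1,i=4, bit1=1)
  nb .....: next=#  (t=1,i=2, bit0=1)
  bits 11000100000001001110001110100111 = 3288654759

3288654759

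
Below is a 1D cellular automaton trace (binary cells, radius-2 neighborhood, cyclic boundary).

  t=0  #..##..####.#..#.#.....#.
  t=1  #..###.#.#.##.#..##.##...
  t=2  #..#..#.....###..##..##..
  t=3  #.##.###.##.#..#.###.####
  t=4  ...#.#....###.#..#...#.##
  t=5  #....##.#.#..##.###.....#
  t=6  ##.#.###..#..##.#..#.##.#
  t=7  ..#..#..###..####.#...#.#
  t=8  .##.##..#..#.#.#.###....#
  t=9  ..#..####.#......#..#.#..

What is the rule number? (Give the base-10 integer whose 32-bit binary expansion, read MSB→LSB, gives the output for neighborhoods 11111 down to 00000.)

  #####|#  b31=1 t=3,i=23
  ####.|#  b30=1 t=0,i=9
  ###.#|.  b29=0 t=0,i=10
  ###..|.  b28=0 t=2,i=14
  ##.##|.  b27=0 t=1,i=19
  ##.#.|#  b26=1 t=0,i=11
  ##..#|#  b25=1 t=0,i=5
  ##...|#  b24=1 t=1,i=22
  #.###|#  b23=1 t=3,i=5
  #.##.|.  b22=0 t=1,i=11
  #.#.#|.  b21=0 t=1,i=7
  #.#..|#  b20=1 t=0,i=0
  #..##|.  b19=0 t=0,i=2
  #..#.|#  b18=1 t=0,i=14
  #...#|.  b17=0 t=1,i=23
  #....|.  b16=0 t=0,i=19
  .####|.  b15=0 t=0,i=8
  .###.|.  b14=0 t=1,i=4
  .##.#|#  b13=1 t=1,i=12
  .##..|#  b12=1 t=0,i=4
  .#.##|.  b11=0 t=1,i=10
  .#.#.|.  b10=0 t=0,i=16
  .#..#|.  b9=0 t=0,i=1
  .#...|#  b8=1 t=0,i=18
  ..###|#  b7=1 t=0,i=7
  ..##.|#  b6=1 t=0,i=3
  ..#.#|.  b5=0 t=0,i=15
  ..#..|#  b4=1 t=1,i=0
  ...##|.  b3=0 t=2,i=11
  ...#.|.  b2=0 t=0,i=22
  ....#|#  b1=1 t=0,i=21
  .....|#  b0=1 t=0,i=20
  bits 11000111100101000011000111010011 = 3348378067

3348378067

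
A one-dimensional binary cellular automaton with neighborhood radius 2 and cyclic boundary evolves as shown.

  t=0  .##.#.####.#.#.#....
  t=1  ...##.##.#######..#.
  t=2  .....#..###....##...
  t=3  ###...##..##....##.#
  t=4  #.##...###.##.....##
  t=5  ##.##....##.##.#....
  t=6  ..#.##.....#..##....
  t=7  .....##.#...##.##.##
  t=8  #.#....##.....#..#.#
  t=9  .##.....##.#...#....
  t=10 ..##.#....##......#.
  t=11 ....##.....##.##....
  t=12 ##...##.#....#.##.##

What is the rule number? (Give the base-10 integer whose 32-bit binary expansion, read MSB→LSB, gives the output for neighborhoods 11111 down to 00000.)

  [31] ##### => .  t=1,i=11
  [30] ####. => .  t=0,i=8
  [29] ###.# => #  t=0,i=9
  [28] ###.. => #  t=1,i=15
  [27] ##.## => #  t=1,i=5
  [26] ##.#. => #  t=0,i=3
  [25] ##..# => #  t=1,i=16
  [24] ##... => #  t=2,i=11
  [23] #.### => #  t=0,i=6
  [22] #.##. => .  t=1,i=6
  [21] #.#.# => #  t=0,i=4
  [20] #.#.. => #  t=0,i=15
  [19] #..## => #  t=2,i=7
  [18] #..#. => .  t=1,i=17
  [17] #...# => .  t=3,i=4
  [16] #.... => .  t=0,i=17
  [15] .#### => #  t=0,i=7
  [14] .###. => .  t=2,i=9
  [13] .##.# => .  t=0,i=2
  [12] .##.. => #  t=2,i=16
  [11] .#.## => .  t=0,i=5
  [10] .#.#. => #  t=0,i=12
  [9] .#..# => #  t=2,i=6
  [8] .#... => .  t=0,i=16
  [7] ..### => .  t=2,i=8
  [6] ..##. => .  t=0,i=1
  [5] ..#.# => .  t=6,i=2
  [4] ..#.. => .  t=1,i=18
  [3] ...## => .  t=0,i=0
  [2] ...#. => .  t=2,i=4
  [1] ....# => .  t=0,i=19
  [0] ..... => #  t=0,i=18
  bits 00111111101110001001011000000001 = 1069061633

1069061633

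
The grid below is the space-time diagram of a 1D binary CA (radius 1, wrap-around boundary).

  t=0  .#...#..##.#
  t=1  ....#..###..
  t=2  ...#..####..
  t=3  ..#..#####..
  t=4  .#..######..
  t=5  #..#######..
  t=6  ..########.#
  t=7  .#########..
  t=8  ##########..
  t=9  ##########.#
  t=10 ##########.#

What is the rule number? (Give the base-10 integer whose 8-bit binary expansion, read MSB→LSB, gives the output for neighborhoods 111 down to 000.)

202

  ###|#  b7=1 t=1,i=8
  ##.|#  b6=1 t=0,i=9
  #.#|.  b5=0 t=0,i=0
  #..|.  b4=0 t=0,i=2
  .##|#  b3=1 t=0,i=8
  .#.|.  b2=0 t=0,i=1
  ..#|#  b1=1 t=0,i=4
  ...|.  b0=0 t=0,i=3
  bits 11001010 = 202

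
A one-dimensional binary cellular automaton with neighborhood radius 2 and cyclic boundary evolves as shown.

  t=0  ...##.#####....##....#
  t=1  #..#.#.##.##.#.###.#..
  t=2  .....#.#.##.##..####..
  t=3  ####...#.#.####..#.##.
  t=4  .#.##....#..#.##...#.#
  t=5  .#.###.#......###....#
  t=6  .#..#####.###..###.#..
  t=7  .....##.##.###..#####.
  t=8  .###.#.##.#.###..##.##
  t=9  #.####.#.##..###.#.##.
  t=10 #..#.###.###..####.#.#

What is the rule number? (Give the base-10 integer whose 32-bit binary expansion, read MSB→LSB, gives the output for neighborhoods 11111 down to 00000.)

  [31] ##### => #  t=0,i=8
  [30] ####. => .  t=0,i=9
  [29] ###.# => #  t=1,i=17
  [28] ###.. => #  t=0,i=10
  [27] ##.## => #  t=0,i=5
  [26] ##.#. => #  t=1,i=12
  [25] ##..# => #  t=2,i=14
  [24] ##... => #  t=0,i=11
  [23] #.### => .  t=0,i=6
  [22] #.##. => #  t=1,i=7
  [21] #.#.# => #  t=1,i=5
  [20] #.#.. => #  t=1,i=19
  [19] #..## => .  t=2,i=15
  [18] #..#. => .  t=1,i=2
  [17] #...# => .  t=0,i=1
  [16] #.... => .  t=0,i=12
  [15] .#### => #  t=0,i=7
  [14] .###. => #  t=1,i=16
  [13] .##.# => .  t=0,i=4
  [12] .##.. => #  t=0,i=16
  [11] .#.## => .  t=1,i=6
  [10] .#.#. => .  t=1,i=4
  [9] .#..# => .  t=1,i=1
  [8] .#... => #  t=0,i=0
  [7] ..### => .  t=2,i=16
  [6] ..##. => #  t=0,i=3
  [5] ..#.# => .  t=1,i=3
  [4] ..#.. => .  t=0,i=21
  [3] ...## => .  t=0,i=2
  [2] ...#. => .  t=0,i=20
  [1] ....# => #  t=0,i=13
  [0] ..... => #  t=2,i=0
  bits 10111111011100001101000101000011 = 3211841859

3211841859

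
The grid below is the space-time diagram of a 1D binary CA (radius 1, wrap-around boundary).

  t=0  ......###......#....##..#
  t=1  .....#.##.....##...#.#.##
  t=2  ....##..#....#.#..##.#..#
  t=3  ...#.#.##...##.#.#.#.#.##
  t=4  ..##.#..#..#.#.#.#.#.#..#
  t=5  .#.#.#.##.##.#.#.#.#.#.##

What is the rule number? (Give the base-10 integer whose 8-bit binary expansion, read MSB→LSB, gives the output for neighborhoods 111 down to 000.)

  ###|#  b7=1 t=0,i=7
  ##.|#  b6=1 t=0,i=8
  #.#|.  b5=0 t=1,i=6
  #..|.  b4=0 t=0,i=0
  .##|.  b3=0 t=0,i=6
  .#.|#  b2=1 t=0,i=15
  ..#|#  b1=1 t=0,i=5
  ...|.  b0=0 t=0,i=1
  bits 11000110 = 198

198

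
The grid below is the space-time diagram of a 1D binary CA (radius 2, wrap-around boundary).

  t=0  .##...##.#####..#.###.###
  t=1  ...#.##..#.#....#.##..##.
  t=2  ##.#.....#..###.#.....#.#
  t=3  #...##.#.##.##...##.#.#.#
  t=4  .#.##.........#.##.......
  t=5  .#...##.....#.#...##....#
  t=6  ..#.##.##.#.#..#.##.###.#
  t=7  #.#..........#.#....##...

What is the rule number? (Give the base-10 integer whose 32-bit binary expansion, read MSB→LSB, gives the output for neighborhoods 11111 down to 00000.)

2172732410

  [31] ##### => #  t=0,i=11
  [30] ####. => .  t=0,i=12
  [29] ###.# => .  t=0,i=20
  [28] ###.. => .  t=0,i=13
  [27] ##.## => .  t=0,i=0
  [26] ##.#. => .  t=2,i=2
  [25] ##..# => .  t=0,i=14
  [24] ##... => #  t=0,i=3
  [23] #.### => #  t=0,i=9
  [22] #.##. => .  t=0,i=1
  [21] #.#.# => .  t=3,i=7
  [20] #.#.. => .  t=1,i=11
  [19] #..## => .  t=1,i=21
  [18] #..#. => .  t=0,i=15
  [17] #...# => .  t=0,i=4
  [16] #.... => #  t=1,i=0
  [15] .#### => .  t=0,i=10
  [14] .###. => #  t=0,i=19
  [13] .##.# => .  t=0,i=7
  [12] .##.. => .  t=0,i=2
  [11] .#.## => .  t=0,i=17
  [10] .#.#. => .  t=1,i=10
  [9] .#..# => #  t=2,i=10
  [8] .#... => #  t=1,i=12
  [7] ..### => #  t=2,i=12
  [6] ..##. => #  t=0,i=6
  [5] ..#.# => #  t=0,i=16
  [4] ..#.. => #  t=2,i=9
  [3] ...## => #  t=0,i=5
  [2] ...#. => .  t=1,i=2
  [1] ....# => #  t=1,i=1
  [0] ..... => .  t=2,i=6
  bits 10000001100000010100001111111010 = 2172732410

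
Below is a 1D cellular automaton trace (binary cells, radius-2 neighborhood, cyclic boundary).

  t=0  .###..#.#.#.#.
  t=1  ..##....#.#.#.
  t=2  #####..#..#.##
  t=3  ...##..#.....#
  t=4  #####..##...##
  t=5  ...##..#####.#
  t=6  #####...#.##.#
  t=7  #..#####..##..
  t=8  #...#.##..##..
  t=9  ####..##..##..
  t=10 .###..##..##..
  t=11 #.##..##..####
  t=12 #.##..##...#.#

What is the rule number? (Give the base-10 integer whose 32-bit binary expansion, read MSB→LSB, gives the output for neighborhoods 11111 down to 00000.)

1903358300

  ##### -> .   bit 31 = 0  t=2,i=0
  ####. -> #   bit 30 = 1  t=2,i=3
  ###.# -> #   bit 29 = 1  t=5,i=11
  ###.. -> #   bit 28 = 1  t=0,i=3
  ##.## -> .   bit 27 = 0  t=6,i=12
  ##.#. -> .   bit 26 = 0  t=5,i=12
  ##..# -> .   bit 25 = 0  t=0,i=4
  ##... -> #   bit 24 = 1  t=1,i=4
  #.### -> .   bit 23 = 0  t=2,i=12
  #.##. -> #   bit 22 = 1  t=6,i=10
  #.#.# -> #   bit 21 = 1  t=0,i=8
  #.#.. -> #   bit 20 = 1  t=0,i=12
  #..## -> .   bit 19 = 0  t=0,i=0
  #..#. -> .   bit 18 = 0  t=0,i=5
  #...# -> #   bit 17 = 1  t=1,i=0
  #.... -> .   bit 16 = 0  t=1,i=5
  .#### -> #   bit 15 = 1  t=2,i=13
  .###. -> #   bit 14 = 1  t=0,i=2
  .##.# -> #   bit 13 = 1  t=6,i=11
  .##.. -> #   bit 12 = 1  t=1,i=3
  .#.## -> .   bit 11 = 0  t=2,i=11
  .#.#. -> .   bit 10 = 0  t=0,i=7
  .#..# -> .   bit 9 = 0  t=0,i=13
  .#... -> #   bit 8 = 1  t=1,i=13
  ..### -> .   bit 7 = 0  t=0,i=1
  ..##. -> #   bit 6 = 1  t=1,i=2
  ..#.# -> .   bit 5 = 0  t=0,i=6
  ..#.. -> #   bit 4 = 1  t=2,i=7
  ...## -> #   bit 3 = 1  t=1,i=1
  ...#. -> #   bit 2 = 1  t=1,i=7
  ....# -> .   bit 1 = 0  t=1,i=6
  ..... -> .   bit 0 = 0  t=3,i=10
  bits 01110001011100101111000101011100 = 1903358300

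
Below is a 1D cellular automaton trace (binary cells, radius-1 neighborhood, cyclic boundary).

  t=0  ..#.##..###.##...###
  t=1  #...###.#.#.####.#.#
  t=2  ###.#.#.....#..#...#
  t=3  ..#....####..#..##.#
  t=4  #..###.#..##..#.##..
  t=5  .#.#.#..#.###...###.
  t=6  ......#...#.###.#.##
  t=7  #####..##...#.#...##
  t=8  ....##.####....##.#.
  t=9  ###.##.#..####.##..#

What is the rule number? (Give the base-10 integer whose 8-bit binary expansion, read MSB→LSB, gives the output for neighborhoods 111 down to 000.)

89

  ### -> .   bit 7 = 0  t=0,i=9
  ##. -> #   bit 6 = 1  t=0,i=5
  #.# -> .   bit 5 = 0  t=0,i=3
  #.. -> #   bit 4 = 1  t=0,i=0
  .## -> #   bit 3 = 1  t=0,i=4
  .#. -> .   bit 2 = 0  t=0,i=2
  ..# -> .   bit 1 = 0  t=0,i=1
  ... -> #   bit 0 = 1  t=0,i=15
  bits 01011001 = 89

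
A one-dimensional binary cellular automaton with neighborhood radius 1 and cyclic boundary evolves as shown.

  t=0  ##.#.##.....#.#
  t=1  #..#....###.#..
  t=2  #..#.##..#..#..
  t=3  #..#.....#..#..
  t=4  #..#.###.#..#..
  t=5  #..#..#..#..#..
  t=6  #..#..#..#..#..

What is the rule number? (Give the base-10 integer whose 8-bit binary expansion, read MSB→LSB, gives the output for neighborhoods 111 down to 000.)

  nb ###: next=#  (t=0,i=0, bit7=1)
  nb ##.: next=.  (t=0,i=1, bit6=0)
  nb #.#: next=.  (t=0,i=2, bit5=0)
  nb #..: next=.  (t=0,i=7, bit4=0)
  nb .##: next=.  (t=0,i=5, bit3=0)
  nb .#.: next=#  (t=0,i=3, bit2=1)
  nb ..#: next=.  (t=0,i=11, bit1=0)
  nb ...: next=#  (t=0,i=8, bit0=1)
  bits 10000101 = 133

133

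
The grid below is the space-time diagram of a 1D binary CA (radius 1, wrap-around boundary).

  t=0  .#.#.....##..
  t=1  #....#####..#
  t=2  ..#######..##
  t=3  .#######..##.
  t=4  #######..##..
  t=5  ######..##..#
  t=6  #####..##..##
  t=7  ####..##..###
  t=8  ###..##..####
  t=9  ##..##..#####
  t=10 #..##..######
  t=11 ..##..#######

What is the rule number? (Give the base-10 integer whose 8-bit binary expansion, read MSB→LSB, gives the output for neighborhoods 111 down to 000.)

  nb ###: next=#  (t=1,i=6, bit7=1)
  nb ##.: next=.  (t=0,i=10, bit6=0)
  nb #.#: next=.  (t=0,i=2, bit5=0)
  nb #..: next=.  (t=0,i=4, bit4=0)
  nb .##: next=#  (t=0,i=9, bit3=1)
  nb .#.: next=.  (t=0,i=1, bit2=0)
  nb ..#: next=#  (t=0,i=0, bit1=1)
  nb ...: next=#  (t=0,i=5, bit0=1)
  bits 10001011 = 139

139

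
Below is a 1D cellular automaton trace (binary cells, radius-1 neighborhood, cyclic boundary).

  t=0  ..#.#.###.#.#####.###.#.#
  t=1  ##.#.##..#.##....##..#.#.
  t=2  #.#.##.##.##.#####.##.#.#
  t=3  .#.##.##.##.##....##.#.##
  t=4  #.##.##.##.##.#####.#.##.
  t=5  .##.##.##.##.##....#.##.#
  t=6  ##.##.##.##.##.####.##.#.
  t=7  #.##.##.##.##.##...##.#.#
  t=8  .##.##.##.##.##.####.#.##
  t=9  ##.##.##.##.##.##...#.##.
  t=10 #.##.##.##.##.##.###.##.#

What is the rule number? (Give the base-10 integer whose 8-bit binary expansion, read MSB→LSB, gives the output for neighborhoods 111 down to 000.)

59

  ### -> .   bit 7 = 0  t=0,i=7
  ##. -> .   bit 6 = 0  t=0,i=8
  #.# -> #   bit 5 = 1  t=0,i=3
  #.. -> #   bit 4 = 1  t=0,i=0
  .## -> #   bit 3 = 1  t=0,i=6
  .#. -> .   bit 2 = 0  t=0,i=2
  ..# -> #   bit 1 = 1  t=0,i=1
  ... -> #   bit 0 = 1  t=1,i=14
  bits 00111011 = 59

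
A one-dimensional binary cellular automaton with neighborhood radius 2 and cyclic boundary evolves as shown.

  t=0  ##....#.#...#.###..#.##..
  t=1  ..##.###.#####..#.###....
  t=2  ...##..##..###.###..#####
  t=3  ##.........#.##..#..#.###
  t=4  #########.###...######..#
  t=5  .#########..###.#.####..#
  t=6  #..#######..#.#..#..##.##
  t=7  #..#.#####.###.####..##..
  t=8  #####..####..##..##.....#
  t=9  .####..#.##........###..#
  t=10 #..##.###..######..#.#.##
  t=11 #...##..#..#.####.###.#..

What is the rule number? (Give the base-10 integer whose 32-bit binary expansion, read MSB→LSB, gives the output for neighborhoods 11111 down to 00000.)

4177997749

  nb #####: next=#  (t=1,i=11, bit31=1)
  nb ####.: next=#  (t=1,i=12, bit30=1)
  nb ###.#: next=#  (t=1,i=7, bit29=1)
  nb ###..: next=#  (t=0,i=16, bit28=1)
  nb ##.##: next=#  (t=1,i=4, bit27=1)
  nb ##.#.: next=.  (t=5,i=15, bit26=0)
  nb ##..#: next=.  (t=0,i=17, bit25=0)
  nb ##...: next=#  (t=0,i=2, bit24=1)
  nb #.###: next=.  (t=0,i=14, bit23=0)
  nb #.##.: next=.  (t=0,i=21, bit22=0)
  nb #.#.#: next=.  (t=5,i=16, bit21=0)
  nb #.#..: next=.  (t=0,i=8, bit20=0)
  nb #..##: next=.  (t=0,i=24, bit19=0)
  nb #..#.: next=#  (t=0,i=18, bit18=1)
  nb #...#: next=#  (t=0,i=10, bit17=1)
  nb #....: next=#  (t=0,i=3, bit16=1)
  nb .####: next=.  (t=1,i=10, bit15=0)
  nb .###.: next=.  (t=0,i=15, bit14=0)
  nb .##.#: next=#  (t=1,i=3, bit13=1)
  nb .##..: next=.  (t=0,i=1, bit12=0)
  nb .#.##: next=#  (t=0,i=13, bit11=1)
  nb .#.#.: next=#  (t=0,i=7, bit10=1)
  nb .#..#: next=#  (t=3,i=18, bit9=1)
  nb .#...: next=#  (t=0,i=9, bit8=1)
  nb ..###: next=#  (t=2,i=11, bit7=1)
  nb ..##.: next=.  (t=0,i=0, bit6=0)
  nb ..#.#: next=#  (t=0,i=6, bit5=1)
  nb ..#..: next=#  (t=3,i=17, bit4=1)
  nb ...##: next=.  (t=1,i=1, bit3=0)
  nb ...#.: next=#  (t=0,i=5, bit2=1)
  nb ....#: next=.  (t=0,i=4, bit1=0)
  nb .....: next=#  (t=1,i=23, bit0=1)
  bits 11111001000001110010111110110101 = 4177997749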